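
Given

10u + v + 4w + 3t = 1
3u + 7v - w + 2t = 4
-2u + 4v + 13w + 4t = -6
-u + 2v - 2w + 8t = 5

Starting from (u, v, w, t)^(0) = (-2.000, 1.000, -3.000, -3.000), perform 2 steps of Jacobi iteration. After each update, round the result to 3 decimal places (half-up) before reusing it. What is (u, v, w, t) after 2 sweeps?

Iteration 1:
  u = (1 - (1)·1.000 - (4)·-3.000 - (3)·-3.000) / (10) = 2.100
  v = (4 - (3)·-2.000 - (-1)·-3.000 - (2)·-3.000) / (7) = 1.857
  w = (-6 - (-2)·-2.000 - (4)·1.000 - (4)·-3.000) / (13) = -0.154
  t = (5 - (-1)·-2.000 - (2)·1.000 - (-2)·-3.000) / (8) = -0.625
Iteration 2:
  u = (1 - (1)·1.857 - (4)·-0.154 - (3)·-0.625) / (10) = 0.163
  v = (4 - (3)·2.100 - (-1)·-0.154 - (2)·-0.625) / (7) = -0.172
  w = (-6 - (-2)·2.100 - (4)·1.857 - (4)·-0.625) / (13) = -0.518
  t = (5 - (-1)·2.100 - (2)·1.857 - (-2)·-0.154) / (8) = 0.385

(0.163, -0.172, -0.518, 0.385)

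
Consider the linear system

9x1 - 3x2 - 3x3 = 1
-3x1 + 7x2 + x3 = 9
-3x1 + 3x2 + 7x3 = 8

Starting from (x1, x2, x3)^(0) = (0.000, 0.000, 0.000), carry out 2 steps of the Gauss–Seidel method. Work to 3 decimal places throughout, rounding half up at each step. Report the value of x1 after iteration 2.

Iteration 1:
  x1 = (1 - (-3)·0.000 - (-3)·0.000) / (9) = 0.111
  x2 = (9 - (-3)·0.111 - (1)·0.000) / (7) = 1.333
  x3 = (8 - (-3)·0.111 - (3)·1.333) / (7) = 0.619
Iteration 2:
  x1 = (1 - (-3)·1.333 - (-3)·0.619) / (9) = 0.762
  x2 = (9 - (-3)·0.762 - (1)·0.619) / (7) = 1.524
  x3 = (8 - (-3)·0.762 - (3)·1.524) / (7) = 0.816

0.762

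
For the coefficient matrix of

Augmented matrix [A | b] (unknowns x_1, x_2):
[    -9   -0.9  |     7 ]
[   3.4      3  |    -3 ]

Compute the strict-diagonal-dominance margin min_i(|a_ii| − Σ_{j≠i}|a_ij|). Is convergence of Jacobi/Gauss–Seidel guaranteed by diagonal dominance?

row 1: |-9| − (0.9) = 8.1
row 2: |3| − (3.4) = -0.4
minimum over rows = -0.4 → not strictly diagonally dominant

-0.4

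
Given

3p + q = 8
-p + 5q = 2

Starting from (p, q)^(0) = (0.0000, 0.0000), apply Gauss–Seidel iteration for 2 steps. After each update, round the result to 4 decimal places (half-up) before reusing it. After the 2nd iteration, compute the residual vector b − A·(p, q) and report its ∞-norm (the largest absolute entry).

Iteration 1:
  p = (8 - (1)·0.0000) / (3) = 2.6667
  q = (2 - (-1)·2.6667) / (5) = 0.9333
Iteration 2:
  p = (8 - (1)·0.9333) / (3) = 2.3556
  q = (2 - (-1)·2.3556) / (5) = 0.8711
Residual b − A·x = (0.0621, 0.0001); ∞-norm = 0.0621

0.0621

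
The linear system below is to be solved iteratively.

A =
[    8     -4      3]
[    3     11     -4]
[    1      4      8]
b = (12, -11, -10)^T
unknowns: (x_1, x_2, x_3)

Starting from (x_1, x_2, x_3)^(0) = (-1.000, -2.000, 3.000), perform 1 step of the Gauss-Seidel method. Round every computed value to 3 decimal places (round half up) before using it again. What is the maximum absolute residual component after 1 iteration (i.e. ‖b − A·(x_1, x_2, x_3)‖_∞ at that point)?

21.950

Iteration 1:
  x_1 = (12 - (-4)·-2.000 - (3)·3.000) / (8) = -0.625
  x_2 = (-11 - (3)·-0.625 - (-4)·3.000) / (11) = 0.261
  x_3 = (-10 - (1)·-0.625 - (4)·0.261) / (8) = -1.302
Residual b − A·x = (21.950, -17.204, -0.003); ∞-norm = 21.950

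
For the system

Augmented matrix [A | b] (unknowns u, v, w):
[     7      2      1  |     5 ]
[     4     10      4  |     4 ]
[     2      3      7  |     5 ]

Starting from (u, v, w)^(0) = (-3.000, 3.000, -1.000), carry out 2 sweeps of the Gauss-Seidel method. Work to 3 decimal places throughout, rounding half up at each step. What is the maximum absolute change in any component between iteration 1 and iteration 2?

0.722

Iteration 1:
  u = (5 - (2)·3.000 - (1)·-1.000) / (7) = 0.000
  v = (4 - (4)·0.000 - (4)·-1.000) / (10) = 0.800
  w = (5 - (2)·0.000 - (3)·0.800) / (7) = 0.371
Iteration 2:
  u = (5 - (2)·0.800 - (1)·0.371) / (7) = 0.433
  v = (4 - (4)·0.433 - (4)·0.371) / (10) = 0.078
  w = (5 - (2)·0.433 - (3)·0.078) / (7) = 0.557
Change: (0.433, -0.722, 0.186) → max |·| = 0.722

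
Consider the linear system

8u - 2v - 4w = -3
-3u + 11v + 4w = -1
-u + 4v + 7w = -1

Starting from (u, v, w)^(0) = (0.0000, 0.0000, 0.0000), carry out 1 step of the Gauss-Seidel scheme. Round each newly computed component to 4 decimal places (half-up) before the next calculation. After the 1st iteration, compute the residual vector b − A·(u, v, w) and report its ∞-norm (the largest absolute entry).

Iteration 1:
  u = (-3 - (-2)·0.0000 - (-4)·0.0000) / (8) = -0.3750
  v = (-1 - (-3)·-0.3750 - (4)·0.0000) / (11) = -0.1932
  w = (-1 - (-1)·-0.3750 - (4)·-0.1932) / (7) = -0.0860
Residual b − A·x = (-0.7304, 0.3442, -0.0002); ∞-norm = 0.7304

0.7304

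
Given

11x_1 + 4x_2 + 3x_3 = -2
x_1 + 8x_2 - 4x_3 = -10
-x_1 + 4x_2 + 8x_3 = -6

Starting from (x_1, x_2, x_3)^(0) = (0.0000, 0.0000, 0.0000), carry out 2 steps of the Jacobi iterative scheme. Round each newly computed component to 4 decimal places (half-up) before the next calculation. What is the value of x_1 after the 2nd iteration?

Iteration 1:
  x_1 = (-2 - (4)·0.0000 - (3)·0.0000) / (11) = -0.1818
  x_2 = (-10 - (1)·0.0000 - (-4)·0.0000) / (8) = -1.2500
  x_3 = (-6 - (-1)·0.0000 - (4)·0.0000) / (8) = -0.7500
Iteration 2:
  x_1 = (-2 - (4)·-1.2500 - (3)·-0.7500) / (11) = 0.4773
  x_2 = (-10 - (1)·-0.1818 - (-4)·-0.7500) / (8) = -1.6023
  x_3 = (-6 - (-1)·-0.1818 - (4)·-1.2500) / (8) = -0.1477

0.4773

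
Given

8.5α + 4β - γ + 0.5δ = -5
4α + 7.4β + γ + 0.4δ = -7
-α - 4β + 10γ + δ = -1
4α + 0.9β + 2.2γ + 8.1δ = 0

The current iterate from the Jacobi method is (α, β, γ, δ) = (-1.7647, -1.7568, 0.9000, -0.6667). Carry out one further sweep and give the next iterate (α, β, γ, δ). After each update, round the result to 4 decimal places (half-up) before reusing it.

(0.3836, -0.0776, -0.9125, 0.8222)

One sweep:
  α = (-5 - (4)·-1.7568 - (-1)·0.9000 - (0.5)·-0.6667) / (8.5) = 0.3836
  β = (-7 - (4)·-1.7647 - (1)·0.9000 - (0.4)·-0.6667) / (7.4) = -0.0776
  γ = (-1 - (-1)·-1.7647 - (-4)·-1.7568 - (1)·-0.6667) / (10) = -0.9125
  δ = (0 - (4)·-1.7647 - (0.9)·-1.7568 - (2.2)·0.9000) / (8.1) = 0.8222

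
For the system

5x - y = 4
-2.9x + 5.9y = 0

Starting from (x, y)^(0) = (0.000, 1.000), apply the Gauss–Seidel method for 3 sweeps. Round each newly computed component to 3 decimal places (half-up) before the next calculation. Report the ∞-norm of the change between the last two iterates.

0.010

Iteration 1:
  x = (4 - (-1)·1.000) / (5) = 1.000
  y = (0 - (-2.9)·1.000) / (5.9) = 0.492
Iteration 2:
  x = (4 - (-1)·0.492) / (5) = 0.898
  y = (0 - (-2.9)·0.898) / (5.9) = 0.441
Iteration 3:
  x = (4 - (-1)·0.441) / (5) = 0.888
  y = (0 - (-2.9)·0.888) / (5.9) = 0.436
Change: (-0.010, -0.005) → max |·| = 0.010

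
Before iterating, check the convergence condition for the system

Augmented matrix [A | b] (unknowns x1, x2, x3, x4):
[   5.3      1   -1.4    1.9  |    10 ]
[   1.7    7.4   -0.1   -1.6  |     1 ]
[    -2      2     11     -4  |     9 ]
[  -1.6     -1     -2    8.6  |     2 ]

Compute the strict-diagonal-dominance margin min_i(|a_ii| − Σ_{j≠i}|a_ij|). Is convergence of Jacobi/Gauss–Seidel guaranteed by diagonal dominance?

row 1: |5.3| − (1+1.4+1.9) = 1
row 2: |7.4| − (1.7+0.1+1.6) = 4
row 3: |11| − (2+2+4) = 3
row 4: |8.6| − (1.6+1+2) = 4
minimum over rows = 1 → strictly diagonally dominant (convergence guaranteed)

1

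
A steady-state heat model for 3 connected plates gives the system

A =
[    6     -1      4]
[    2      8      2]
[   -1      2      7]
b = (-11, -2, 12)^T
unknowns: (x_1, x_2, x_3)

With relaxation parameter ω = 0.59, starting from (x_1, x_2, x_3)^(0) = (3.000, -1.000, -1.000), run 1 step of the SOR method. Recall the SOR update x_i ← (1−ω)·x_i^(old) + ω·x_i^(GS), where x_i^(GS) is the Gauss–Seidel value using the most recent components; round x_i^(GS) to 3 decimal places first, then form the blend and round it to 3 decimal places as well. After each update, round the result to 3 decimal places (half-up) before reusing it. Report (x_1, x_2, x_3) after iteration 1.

(0.444, -0.475, 0.719)

Iteration 1:
  x_1: GS value = (-11 - (-1)·-1.000 - (4)·-1.000) / (6) = -1.333;  x_1 ← (1−ω)·3.000 + ω·-1.333 = 0.444
  x_2: GS value = (-2 - (2)·0.444 - (2)·-1.000) / (8) = -0.111;  x_2 ← (1−ω)·-1.000 + ω·-0.111 = -0.475
  x_3: GS value = (12 - (-1)·0.444 - (2)·-0.475) / (7) = 1.913;  x_3 ← (1−ω)·-1.000 + ω·1.913 = 0.719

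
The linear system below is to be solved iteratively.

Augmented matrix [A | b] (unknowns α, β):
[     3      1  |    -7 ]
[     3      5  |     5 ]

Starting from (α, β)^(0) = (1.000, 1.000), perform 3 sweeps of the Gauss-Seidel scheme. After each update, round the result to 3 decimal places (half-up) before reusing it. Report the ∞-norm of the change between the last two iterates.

0.107

Iteration 1:
  α = (-7 - (1)·1.000) / (3) = -2.667
  β = (5 - (3)·-2.667) / (5) = 2.600
Iteration 2:
  α = (-7 - (1)·2.600) / (3) = -3.200
  β = (5 - (3)·-3.200) / (5) = 2.920
Iteration 3:
  α = (-7 - (1)·2.920) / (3) = -3.307
  β = (5 - (3)·-3.307) / (5) = 2.984
Change: (-0.107, 0.064) → max |·| = 0.107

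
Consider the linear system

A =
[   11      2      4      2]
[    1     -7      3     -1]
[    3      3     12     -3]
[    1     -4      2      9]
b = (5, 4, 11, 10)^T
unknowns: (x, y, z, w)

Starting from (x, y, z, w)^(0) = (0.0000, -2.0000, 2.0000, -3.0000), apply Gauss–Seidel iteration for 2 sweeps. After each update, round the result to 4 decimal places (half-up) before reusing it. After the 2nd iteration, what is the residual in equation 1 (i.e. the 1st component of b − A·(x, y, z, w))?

Iteration 1:
  x = (5 - (2)·-2.0000 - (4)·2.0000 - (2)·-3.0000) / (11) = 0.6364
  y = (4 - (1)·0.6364 - (3)·2.0000 - (-1)·-3.0000) / (-7) = 0.8052
  z = (11 - (3)·0.6364 - (3)·0.8052 - (-3)·-3.0000) / (12) = -0.1937
  w = (10 - (1)·0.6364 - (-4)·0.8052 - (2)·-0.1937) / (9) = 1.4413
Iteration 2:
  x = (5 - (2)·0.8052 - (4)·-0.1937 - (2)·1.4413) / (11) = 0.1165
  y = (4 - (1)·0.1165 - (3)·-0.1937 - (-1)·1.4413) / (-7) = -0.8437
  z = (11 - (3)·0.1165 - (3)·-0.8437 - (-3)·1.4413) / (12) = 1.4588
  w = (10 - (1)·0.1165 - (-4)·-0.8437 - (2)·1.4588) / (9) = 0.3990
Residual b − A·x = (-1.2273, -5.9998, -3.1270, 0.0001)

-1.2273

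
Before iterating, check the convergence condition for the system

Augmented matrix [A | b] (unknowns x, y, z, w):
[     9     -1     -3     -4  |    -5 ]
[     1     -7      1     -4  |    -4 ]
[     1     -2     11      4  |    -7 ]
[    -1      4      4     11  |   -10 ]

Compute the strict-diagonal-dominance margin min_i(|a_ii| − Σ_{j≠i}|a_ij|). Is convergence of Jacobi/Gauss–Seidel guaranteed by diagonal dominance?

row 1: |9| − (1+3+4) = 1
row 2: |-7| − (1+1+4) = 1
row 3: |11| − (1+2+4) = 4
row 4: |11| − (1+4+4) = 2
minimum over rows = 1 → strictly diagonally dominant (convergence guaranteed)

1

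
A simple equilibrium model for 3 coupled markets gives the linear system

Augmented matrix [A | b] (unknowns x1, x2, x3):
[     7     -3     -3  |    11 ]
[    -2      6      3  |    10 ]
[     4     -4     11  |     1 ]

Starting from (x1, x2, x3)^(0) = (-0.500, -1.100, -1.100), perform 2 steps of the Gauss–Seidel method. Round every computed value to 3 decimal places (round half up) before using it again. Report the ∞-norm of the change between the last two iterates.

Iteration 1:
  x1 = (11 - (-3)·-1.100 - (-3)·-1.100) / (7) = 0.629
  x2 = (10 - (-2)·0.629 - (3)·-1.100) / (6) = 2.426
  x3 = (1 - (4)·0.629 - (-4)·2.426) / (11) = 0.744
Iteration 2:
  x1 = (11 - (-3)·2.426 - (-3)·0.744) / (7) = 2.930
  x2 = (10 - (-2)·2.930 - (3)·0.744) / (6) = 2.271
  x3 = (1 - (4)·2.930 - (-4)·2.271) / (11) = -0.149
Change: (2.301, -0.155, -0.893) → max |·| = 2.301

2.301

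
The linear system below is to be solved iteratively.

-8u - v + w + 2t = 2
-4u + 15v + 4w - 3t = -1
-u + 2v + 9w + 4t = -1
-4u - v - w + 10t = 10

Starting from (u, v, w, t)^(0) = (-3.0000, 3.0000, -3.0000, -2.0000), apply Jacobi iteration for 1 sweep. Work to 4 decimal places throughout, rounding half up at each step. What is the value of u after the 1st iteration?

Iteration 1:
  u = (2 - (-1)·3.0000 - (1)·-3.0000 - (2)·-2.0000) / (-8) = -1.5000
  v = (-1 - (-4)·-3.0000 - (4)·-3.0000 - (-3)·-2.0000) / (15) = -0.4667
  w = (-1 - (-1)·-3.0000 - (2)·3.0000 - (4)·-2.0000) / (9) = -0.2222
  t = (10 - (-4)·-3.0000 - (-1)·3.0000 - (-1)·-3.0000) / (10) = -0.2000

-1.5000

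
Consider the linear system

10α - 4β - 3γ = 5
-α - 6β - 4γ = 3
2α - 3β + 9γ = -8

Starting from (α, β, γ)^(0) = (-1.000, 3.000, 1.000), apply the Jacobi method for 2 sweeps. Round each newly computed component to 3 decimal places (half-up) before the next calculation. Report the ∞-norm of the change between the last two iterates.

2.000

Iteration 1:
  α = (5 - (-4)·3.000 - (-3)·1.000) / (10) = 2.000
  β = (3 - (-1)·-1.000 - (-4)·1.000) / (-6) = -1.000
  γ = (-8 - (2)·-1.000 - (-3)·3.000) / (9) = 0.333
Iteration 2:
  α = (5 - (-4)·-1.000 - (-3)·0.333) / (10) = 0.200
  β = (3 - (-1)·2.000 - (-4)·0.333) / (-6) = -1.055
  γ = (-8 - (2)·2.000 - (-3)·-1.000) / (9) = -1.667
Change: (-1.800, -0.055, -2.000) → max |·| = 2.000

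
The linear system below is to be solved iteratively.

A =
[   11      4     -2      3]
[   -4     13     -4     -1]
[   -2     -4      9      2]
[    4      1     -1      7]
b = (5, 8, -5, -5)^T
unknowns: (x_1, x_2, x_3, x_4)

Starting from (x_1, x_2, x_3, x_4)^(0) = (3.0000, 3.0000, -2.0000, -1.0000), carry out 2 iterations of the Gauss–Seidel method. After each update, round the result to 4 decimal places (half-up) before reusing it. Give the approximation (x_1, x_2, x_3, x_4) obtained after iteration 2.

Iteration 1:
  x_1 = (5 - (4)·3.0000 - (-2)·-2.0000 - (3)·-1.0000) / (11) = -0.7273
  x_2 = (8 - (-4)·-0.7273 - (-4)·-2.0000 - (-1)·-1.0000) / (13) = -0.3007
  x_3 = (-5 - (-2)·-0.7273 - (-4)·-0.3007 - (2)·-1.0000) / (9) = -0.6286
  x_4 = (-5 - (4)·-0.7273 - (1)·-0.3007 - (-1)·-0.6286) / (7) = -0.3455
Iteration 2:
  x_1 = (5 - (4)·-0.3007 - (-2)·-0.6286 - (3)·-0.3455) / (11) = 0.5438
  x_2 = (8 - (-4)·0.5438 - (-4)·-0.6286 - (-1)·-0.3455) / (13) = 0.5627
  x_3 = (-5 - (-2)·0.5438 - (-4)·0.5627 - (2)·-0.3455) / (9) = -0.1078
  x_4 = (-5 - (4)·0.5438 - (1)·0.5627 - (-1)·-0.1078) / (7) = -1.1208

(0.5438, 0.5627, -0.1078, -1.1208)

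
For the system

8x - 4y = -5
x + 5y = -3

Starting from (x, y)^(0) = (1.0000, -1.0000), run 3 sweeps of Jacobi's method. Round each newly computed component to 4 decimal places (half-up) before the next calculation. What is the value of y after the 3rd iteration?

-0.3950

Iteration 1:
  x = (-5 - (-4)·-1.0000) / (8) = -1.1250
  y = (-3 - (1)·1.0000) / (5) = -0.8000
Iteration 2:
  x = (-5 - (-4)·-0.8000) / (8) = -1.0250
  y = (-3 - (1)·-1.1250) / (5) = -0.3750
Iteration 3:
  x = (-5 - (-4)·-0.3750) / (8) = -0.8125
  y = (-3 - (1)·-1.0250) / (5) = -0.3950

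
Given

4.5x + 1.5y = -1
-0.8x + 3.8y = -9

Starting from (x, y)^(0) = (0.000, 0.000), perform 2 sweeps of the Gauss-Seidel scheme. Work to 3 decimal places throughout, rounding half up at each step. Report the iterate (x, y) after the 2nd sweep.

(0.583, -2.246)

Iteration 1:
  x = (-1 - (1.5)·0.000) / (4.5) = -0.222
  y = (-9 - (-0.8)·-0.222) / (3.8) = -2.415
Iteration 2:
  x = (-1 - (1.5)·-2.415) / (4.5) = 0.583
  y = (-9 - (-0.8)·0.583) / (3.8) = -2.246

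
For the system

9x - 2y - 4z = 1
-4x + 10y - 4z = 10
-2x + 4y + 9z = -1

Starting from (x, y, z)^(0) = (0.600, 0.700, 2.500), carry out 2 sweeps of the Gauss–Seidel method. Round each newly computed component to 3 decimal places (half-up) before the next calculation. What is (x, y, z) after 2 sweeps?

(0.261, 0.729, -0.377)

Iteration 1:
  x = (1 - (-2)·0.700 - (-4)·2.500) / (9) = 1.378
  y = (10 - (-4)·1.378 - (-4)·2.500) / (10) = 2.551
  z = (-1 - (-2)·1.378 - (4)·2.551) / (9) = -0.939
Iteration 2:
  x = (1 - (-2)·2.551 - (-4)·-0.939) / (9) = 0.261
  y = (10 - (-4)·0.261 - (-4)·-0.939) / (10) = 0.729
  z = (-1 - (-2)·0.261 - (4)·0.729) / (9) = -0.377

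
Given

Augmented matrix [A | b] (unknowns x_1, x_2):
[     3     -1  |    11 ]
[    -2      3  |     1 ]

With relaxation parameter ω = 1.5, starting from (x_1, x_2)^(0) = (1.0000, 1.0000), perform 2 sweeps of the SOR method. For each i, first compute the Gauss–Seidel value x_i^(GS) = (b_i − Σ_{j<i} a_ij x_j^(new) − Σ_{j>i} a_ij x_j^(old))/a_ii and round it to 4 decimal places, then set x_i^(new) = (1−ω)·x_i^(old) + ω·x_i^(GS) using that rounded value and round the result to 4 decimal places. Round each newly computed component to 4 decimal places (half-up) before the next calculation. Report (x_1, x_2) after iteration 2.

(5.5000, 3.2500)

Iteration 1:
  x_1: GS value = (11 - (-1)·1.0000) / (3) = 4.0000;  x_1 ← (1−ω)·1.0000 + ω·4.0000 = 5.5000
  x_2: GS value = (1 - (-2)·5.5000) / (3) = 4.0000;  x_2 ← (1−ω)·1.0000 + ω·4.0000 = 5.5000
Iteration 2:
  x_1: GS value = (11 - (-1)·5.5000) / (3) = 5.5000;  x_1 ← (1−ω)·5.5000 + ω·5.5000 = 5.5000
  x_2: GS value = (1 - (-2)·5.5000) / (3) = 4.0000;  x_2 ← (1−ω)·5.5000 + ω·4.0000 = 3.2500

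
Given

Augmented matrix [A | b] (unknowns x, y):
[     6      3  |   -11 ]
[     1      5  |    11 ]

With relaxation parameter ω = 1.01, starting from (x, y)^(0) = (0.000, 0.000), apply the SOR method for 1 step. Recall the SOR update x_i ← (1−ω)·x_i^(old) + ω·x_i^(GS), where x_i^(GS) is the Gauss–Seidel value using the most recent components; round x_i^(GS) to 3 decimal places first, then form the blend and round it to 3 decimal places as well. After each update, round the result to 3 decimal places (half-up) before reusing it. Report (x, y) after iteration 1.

(-1.851, 2.596)

Iteration 1:
  x: GS value = (-11 - (3)·0.000) / (6) = -1.833;  x ← (1−ω)·0.000 + ω·-1.833 = -1.851
  y: GS value = (11 - (1)·-1.851) / (5) = 2.570;  y ← (1−ω)·0.000 + ω·2.570 = 2.596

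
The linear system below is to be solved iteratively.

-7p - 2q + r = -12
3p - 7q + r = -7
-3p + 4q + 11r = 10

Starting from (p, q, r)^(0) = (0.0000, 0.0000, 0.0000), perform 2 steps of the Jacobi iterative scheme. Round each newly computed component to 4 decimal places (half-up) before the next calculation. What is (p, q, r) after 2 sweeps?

Iteration 1:
  p = (-12 - (-2)·0.0000 - (1)·0.0000) / (-7) = 1.7143
  q = (-7 - (3)·0.0000 - (1)·0.0000) / (-7) = 1.0000
  r = (10 - (-3)·0.0000 - (4)·0.0000) / (11) = 0.9091
Iteration 2:
  p = (-12 - (-2)·1.0000 - (1)·0.9091) / (-7) = 1.5584
  q = (-7 - (3)·1.7143 - (1)·0.9091) / (-7) = 1.8646
  r = (10 - (-3)·1.7143 - (4)·1.0000) / (11) = 1.0130

(1.5584, 1.8646, 1.0130)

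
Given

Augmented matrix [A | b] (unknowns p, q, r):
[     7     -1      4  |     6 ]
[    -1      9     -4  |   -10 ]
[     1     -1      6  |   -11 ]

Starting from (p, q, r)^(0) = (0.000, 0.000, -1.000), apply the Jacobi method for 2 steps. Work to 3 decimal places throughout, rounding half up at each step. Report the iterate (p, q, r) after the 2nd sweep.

Iteration 1:
  p = (6 - (-1)·0.000 - (4)·-1.000) / (7) = 1.429
  q = (-10 - (-1)·0.000 - (-4)·-1.000) / (9) = -1.556
  r = (-11 - (1)·0.000 - (-1)·0.000) / (6) = -1.833
Iteration 2:
  p = (6 - (-1)·-1.556 - (4)·-1.833) / (7) = 1.682
  q = (-10 - (-1)·1.429 - (-4)·-1.833) / (9) = -1.767
  r = (-11 - (1)·1.429 - (-1)·-1.556) / (6) = -2.331

(1.682, -1.767, -2.331)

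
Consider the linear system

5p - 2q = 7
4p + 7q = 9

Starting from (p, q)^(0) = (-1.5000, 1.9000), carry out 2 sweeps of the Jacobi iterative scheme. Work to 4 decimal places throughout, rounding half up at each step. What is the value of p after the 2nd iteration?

Iteration 1:
  p = (7 - (-2)·1.9000) / (5) = 2.1600
  q = (9 - (4)·-1.5000) / (7) = 2.1429
Iteration 2:
  p = (7 - (-2)·2.1429) / (5) = 2.2572
  q = (9 - (4)·2.1600) / (7) = 0.0514

2.2572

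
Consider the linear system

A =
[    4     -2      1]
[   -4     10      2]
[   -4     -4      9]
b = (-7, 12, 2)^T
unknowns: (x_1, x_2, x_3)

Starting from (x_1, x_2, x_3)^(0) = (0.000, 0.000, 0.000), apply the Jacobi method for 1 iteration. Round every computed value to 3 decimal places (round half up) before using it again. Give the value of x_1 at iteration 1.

Iteration 1:
  x_1 = (-7 - (-2)·0.000 - (1)·0.000) / (4) = -1.750
  x_2 = (12 - (-4)·0.000 - (2)·0.000) / (10) = 1.200
  x_3 = (2 - (-4)·0.000 - (-4)·0.000) / (9) = 0.222

-1.750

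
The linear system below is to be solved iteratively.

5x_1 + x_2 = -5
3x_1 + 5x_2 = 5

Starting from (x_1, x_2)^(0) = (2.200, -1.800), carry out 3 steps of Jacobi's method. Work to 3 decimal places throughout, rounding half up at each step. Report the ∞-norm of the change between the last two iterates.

Iteration 1:
  x_1 = (-5 - (1)·-1.800) / (5) = -0.640
  x_2 = (5 - (3)·2.200) / (5) = -0.320
Iteration 2:
  x_1 = (-5 - (1)·-0.320) / (5) = -0.936
  x_2 = (5 - (3)·-0.640) / (5) = 1.384
Iteration 3:
  x_1 = (-5 - (1)·1.384) / (5) = -1.277
  x_2 = (5 - (3)·-0.936) / (5) = 1.562
Change: (-0.341, 0.178) → max |·| = 0.341

0.341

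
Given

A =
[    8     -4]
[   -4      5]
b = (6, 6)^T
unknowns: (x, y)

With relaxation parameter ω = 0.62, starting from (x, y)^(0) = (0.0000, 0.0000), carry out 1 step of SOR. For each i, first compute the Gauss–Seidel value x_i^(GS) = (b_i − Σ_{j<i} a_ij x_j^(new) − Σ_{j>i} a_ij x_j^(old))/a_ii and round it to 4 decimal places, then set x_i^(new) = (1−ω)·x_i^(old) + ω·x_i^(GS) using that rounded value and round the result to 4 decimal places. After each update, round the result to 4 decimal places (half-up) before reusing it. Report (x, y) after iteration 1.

(0.4650, 0.9746)

Iteration 1:
  x: GS value = (6 - (-4)·0.0000) / (8) = 0.7500;  x ← (1−ω)·0.0000 + ω·0.7500 = 0.4650
  y: GS value = (6 - (-4)·0.4650) / (5) = 1.5720;  y ← (1−ω)·0.0000 + ω·1.5720 = 0.9746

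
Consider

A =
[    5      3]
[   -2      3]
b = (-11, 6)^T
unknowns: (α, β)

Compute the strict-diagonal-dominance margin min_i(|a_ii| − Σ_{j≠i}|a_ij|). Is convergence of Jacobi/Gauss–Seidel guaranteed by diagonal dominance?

row 1: |5| − (3) = 2
row 2: |3| − (2) = 1
minimum over rows = 1 → strictly diagonally dominant (convergence guaranteed)

1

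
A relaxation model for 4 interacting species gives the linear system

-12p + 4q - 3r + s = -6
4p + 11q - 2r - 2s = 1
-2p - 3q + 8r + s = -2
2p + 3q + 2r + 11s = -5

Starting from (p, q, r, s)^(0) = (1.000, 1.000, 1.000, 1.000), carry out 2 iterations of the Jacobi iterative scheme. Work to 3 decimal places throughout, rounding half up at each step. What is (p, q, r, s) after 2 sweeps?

Iteration 1:
  p = (-6 - (4)·1.000 - (-3)·1.000 - (1)·1.000) / (-12) = 0.667
  q = (1 - (4)·1.000 - (-2)·1.000 - (-2)·1.000) / (11) = 0.091
  r = (-2 - (-2)·1.000 - (-3)·1.000 - (1)·1.000) / (8) = 0.250
  s = (-5 - (2)·1.000 - (3)·1.000 - (2)·1.000) / (11) = -1.091
Iteration 2:
  p = (-6 - (4)·0.091 - (-3)·0.250 - (1)·-1.091) / (-12) = 0.377
  q = (1 - (4)·0.667 - (-2)·0.250 - (-2)·-1.091) / (11) = -0.305
  r = (-2 - (-2)·0.667 - (-3)·0.091 - (1)·-1.091) / (8) = 0.087
  s = (-5 - (2)·0.667 - (3)·0.091 - (2)·0.250) / (11) = -0.646

(0.377, -0.305, 0.087, -0.646)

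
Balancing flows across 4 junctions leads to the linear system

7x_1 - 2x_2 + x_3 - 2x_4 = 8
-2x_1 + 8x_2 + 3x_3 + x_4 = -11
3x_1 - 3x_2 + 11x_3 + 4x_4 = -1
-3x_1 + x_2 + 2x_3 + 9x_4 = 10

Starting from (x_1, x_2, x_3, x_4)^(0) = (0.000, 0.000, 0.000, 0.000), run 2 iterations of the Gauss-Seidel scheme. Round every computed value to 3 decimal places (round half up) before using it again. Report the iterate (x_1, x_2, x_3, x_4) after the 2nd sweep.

Iteration 1:
  x_1 = (8 - (-2)·0.000 - (1)·0.000 - (-2)·0.000) / (7) = 1.143
  x_2 = (-11 - (-2)·1.143 - (3)·0.000 - (1)·0.000) / (8) = -1.089
  x_3 = (-1 - (3)·1.143 - (-3)·-1.089 - (4)·0.000) / (11) = -0.700
  x_4 = (10 - (-3)·1.143 - (1)·-1.089 - (2)·-0.700) / (9) = 1.769
Iteration 2:
  x_1 = (8 - (-2)·-1.089 - (1)·-0.700 - (-2)·1.769) / (7) = 1.437
  x_2 = (-11 - (-2)·1.437 - (3)·-0.700 - (1)·1.769) / (8) = -0.974
  x_3 = (-1 - (3)·1.437 - (-3)·-0.974 - (4)·1.769) / (11) = -1.392
  x_4 = (10 - (-3)·1.437 - (1)·-0.974 - (2)·-1.392) / (9) = 2.008

(1.437, -0.974, -1.392, 2.008)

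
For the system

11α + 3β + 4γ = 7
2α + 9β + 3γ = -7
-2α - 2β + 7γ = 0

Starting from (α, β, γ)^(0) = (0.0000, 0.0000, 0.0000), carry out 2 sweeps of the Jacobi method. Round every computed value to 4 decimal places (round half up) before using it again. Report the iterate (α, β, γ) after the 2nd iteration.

(0.8485, -0.9192, -0.0404)

Iteration 1:
  α = (7 - (3)·0.0000 - (4)·0.0000) / (11) = 0.6364
  β = (-7 - (2)·0.0000 - (3)·0.0000) / (9) = -0.7778
  γ = (0 - (-2)·0.0000 - (-2)·0.0000) / (7) = 0.0000
Iteration 2:
  α = (7 - (3)·-0.7778 - (4)·0.0000) / (11) = 0.8485
  β = (-7 - (2)·0.6364 - (3)·0.0000) / (9) = -0.9192
  γ = (0 - (-2)·0.6364 - (-2)·-0.7778) / (7) = -0.0404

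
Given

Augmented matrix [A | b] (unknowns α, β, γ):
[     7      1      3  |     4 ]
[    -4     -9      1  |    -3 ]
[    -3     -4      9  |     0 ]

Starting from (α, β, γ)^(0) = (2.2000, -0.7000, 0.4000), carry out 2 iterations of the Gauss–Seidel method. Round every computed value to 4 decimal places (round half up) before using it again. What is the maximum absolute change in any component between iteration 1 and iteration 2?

Iteration 1:
  α = (4 - (1)·-0.7000 - (3)·0.4000) / (7) = 0.5000
  β = (-3 - (-4)·0.5000 - (1)·0.4000) / (-9) = 0.1556
  γ = (0 - (-3)·0.5000 - (-4)·0.1556) / (9) = 0.2358
Iteration 2:
  α = (4 - (1)·0.1556 - (3)·0.2358) / (7) = 0.4481
  β = (-3 - (-4)·0.4481 - (1)·0.2358) / (-9) = 0.1604
  γ = (0 - (-3)·0.4481 - (-4)·0.1604) / (9) = 0.2207
Change: (-0.0519, 0.0048, -0.0151) → max |·| = 0.0519

0.0519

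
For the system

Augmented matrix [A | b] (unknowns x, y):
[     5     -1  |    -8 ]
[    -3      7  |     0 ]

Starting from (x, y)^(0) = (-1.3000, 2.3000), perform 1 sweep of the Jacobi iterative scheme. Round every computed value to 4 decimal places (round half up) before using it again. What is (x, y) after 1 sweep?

(-1.1400, -0.5571)

Iteration 1:
  x = (-8 - (-1)·2.3000) / (5) = -1.1400
  y = (0 - (-3)·-1.3000) / (7) = -0.5571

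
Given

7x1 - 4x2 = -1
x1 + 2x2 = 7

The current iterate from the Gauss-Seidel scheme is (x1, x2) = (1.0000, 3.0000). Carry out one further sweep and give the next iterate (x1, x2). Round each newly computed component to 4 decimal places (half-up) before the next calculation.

One sweep:
  x1 = (-1 - (-4)·3.0000) / (7) = 1.5714
  x2 = (7 - (1)·1.5714) / (2) = 2.7143

(1.5714, 2.7143)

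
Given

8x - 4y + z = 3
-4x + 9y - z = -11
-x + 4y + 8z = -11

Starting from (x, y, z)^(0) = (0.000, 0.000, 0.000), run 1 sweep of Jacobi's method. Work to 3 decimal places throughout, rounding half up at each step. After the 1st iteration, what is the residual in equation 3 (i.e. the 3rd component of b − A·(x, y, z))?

Iteration 1:
  x = (3 - (-4)·0.000 - (1)·0.000) / (8) = 0.375
  y = (-11 - (-4)·0.000 - (-1)·0.000) / (9) = -1.222
  z = (-11 - (-1)·0.000 - (4)·0.000) / (8) = -1.375
Residual b − A·x = (-3.513, 0.123, 5.263)

5.263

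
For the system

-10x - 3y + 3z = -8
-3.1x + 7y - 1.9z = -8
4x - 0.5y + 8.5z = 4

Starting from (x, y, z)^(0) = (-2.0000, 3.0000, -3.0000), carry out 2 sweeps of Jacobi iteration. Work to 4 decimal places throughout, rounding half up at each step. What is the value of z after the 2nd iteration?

0.7739

Iteration 1:
  x = (-8 - (-3)·3.0000 - (3)·-3.0000) / (-10) = -1.0000
  y = (-8 - (-3.1)·-2.0000 - (-1.9)·-3.0000) / (7) = -2.8429
  z = (4 - (4)·-2.0000 - (-0.5)·3.0000) / (8.5) = 1.5882
Iteration 2:
  x = (-8 - (-3)·-2.8429 - (3)·1.5882) / (-10) = 2.1293
  y = (-8 - (-3.1)·-1.0000 - (-1.9)·1.5882) / (7) = -1.1546
  z = (4 - (4)·-1.0000 - (-0.5)·-2.8429) / (8.5) = 0.7739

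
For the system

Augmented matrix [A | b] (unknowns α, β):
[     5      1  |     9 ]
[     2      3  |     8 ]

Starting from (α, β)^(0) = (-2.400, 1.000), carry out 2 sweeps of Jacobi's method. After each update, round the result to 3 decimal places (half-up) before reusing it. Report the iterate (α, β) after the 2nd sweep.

Iteration 1:
  α = (9 - (1)·1.000) / (5) = 1.600
  β = (8 - (2)·-2.400) / (3) = 4.267
Iteration 2:
  α = (9 - (1)·4.267) / (5) = 0.947
  β = (8 - (2)·1.600) / (3) = 1.600

(0.947, 1.600)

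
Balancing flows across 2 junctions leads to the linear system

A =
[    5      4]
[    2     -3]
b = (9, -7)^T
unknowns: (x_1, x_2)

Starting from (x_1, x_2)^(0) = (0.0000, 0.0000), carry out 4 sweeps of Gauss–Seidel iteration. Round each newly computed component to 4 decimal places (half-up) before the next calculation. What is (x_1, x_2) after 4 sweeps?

(-0.3231, 2.1179)

Iteration 1:
  x_1 = (9 - (4)·0.0000) / (5) = 1.8000
  x_2 = (-7 - (2)·1.8000) / (-3) = 3.5333
Iteration 2:
  x_1 = (9 - (4)·3.5333) / (5) = -1.0266
  x_2 = (-7 - (2)·-1.0266) / (-3) = 1.6489
Iteration 3:
  x_1 = (9 - (4)·1.6489) / (5) = 0.4809
  x_2 = (-7 - (2)·0.4809) / (-3) = 2.6539
Iteration 4:
  x_1 = (9 - (4)·2.6539) / (5) = -0.3231
  x_2 = (-7 - (2)·-0.3231) / (-3) = 2.1179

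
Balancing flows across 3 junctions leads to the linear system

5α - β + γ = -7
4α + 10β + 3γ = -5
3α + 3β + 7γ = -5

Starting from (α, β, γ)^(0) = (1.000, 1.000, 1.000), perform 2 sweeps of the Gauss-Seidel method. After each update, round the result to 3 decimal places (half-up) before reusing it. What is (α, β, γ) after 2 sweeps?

(-1.446, 0.082, -0.130)

Iteration 1:
  α = (-7 - (-1)·1.000 - (1)·1.000) / (5) = -1.400
  β = (-5 - (4)·-1.400 - (3)·1.000) / (10) = -0.240
  γ = (-5 - (3)·-1.400 - (3)·-0.240) / (7) = -0.011
Iteration 2:
  α = (-7 - (-1)·-0.240 - (1)·-0.011) / (5) = -1.446
  β = (-5 - (4)·-1.446 - (3)·-0.011) / (10) = 0.082
  γ = (-5 - (3)·-1.446 - (3)·0.082) / (7) = -0.130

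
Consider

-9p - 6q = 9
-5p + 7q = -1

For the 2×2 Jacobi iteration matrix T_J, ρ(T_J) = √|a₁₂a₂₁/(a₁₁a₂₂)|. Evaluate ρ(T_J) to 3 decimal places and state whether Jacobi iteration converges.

0.690

a₁₂a₂₁/(a₁₁a₂₂) = (-6)·(-5) / ((-9)·(7)) = -0.476190
ρ = √|-0.476190| = √0.476190 = 0.690
ρ < 1, so Jacobi converges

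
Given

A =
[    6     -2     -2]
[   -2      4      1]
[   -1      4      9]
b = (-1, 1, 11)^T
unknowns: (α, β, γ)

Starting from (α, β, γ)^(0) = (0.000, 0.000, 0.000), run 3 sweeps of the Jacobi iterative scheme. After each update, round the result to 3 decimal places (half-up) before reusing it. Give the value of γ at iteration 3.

Iteration 1:
  α = (-1 - (-2)·0.000 - (-2)·0.000) / (6) = -0.167
  β = (1 - (-2)·0.000 - (1)·0.000) / (4) = 0.250
  γ = (11 - (-1)·0.000 - (4)·0.000) / (9) = 1.222
Iteration 2:
  α = (-1 - (-2)·0.250 - (-2)·1.222) / (6) = 0.324
  β = (1 - (-2)·-0.167 - (1)·1.222) / (4) = -0.139
  γ = (11 - (-1)·-0.167 - (4)·0.250) / (9) = 1.093
Iteration 3:
  α = (-1 - (-2)·-0.139 - (-2)·1.093) / (6) = 0.151
  β = (1 - (-2)·0.324 - (1)·1.093) / (4) = 0.139
  γ = (11 - (-1)·0.324 - (4)·-0.139) / (9) = 1.320

1.320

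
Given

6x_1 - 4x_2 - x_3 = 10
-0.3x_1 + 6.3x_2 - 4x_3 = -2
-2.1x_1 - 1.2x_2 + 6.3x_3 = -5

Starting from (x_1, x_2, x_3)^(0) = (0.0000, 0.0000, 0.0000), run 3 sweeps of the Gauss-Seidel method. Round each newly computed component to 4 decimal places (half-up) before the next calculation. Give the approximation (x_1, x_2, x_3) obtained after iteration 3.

Iteration 1:
  x_1 = (10 - (-4)·0.0000 - (-1)·0.0000) / (6) = 1.6667
  x_2 = (-2 - (-0.3)·1.6667 - (-4)·0.0000) / (6.3) = -0.2381
  x_3 = (-5 - (-2.1)·1.6667 - (-1.2)·-0.2381) / (6.3) = -0.2834
Iteration 2:
  x_1 = (10 - (-4)·-0.2381 - (-1)·-0.2834) / (6) = 1.4607
  x_2 = (-2 - (-0.3)·1.4607 - (-4)·-0.2834) / (6.3) = -0.4278
  x_3 = (-5 - (-2.1)·1.4607 - (-1.2)·-0.4278) / (6.3) = -0.3882
Iteration 3:
  x_1 = (10 - (-4)·-0.4278 - (-1)·-0.3882) / (6) = 1.3168
  x_2 = (-2 - (-0.3)·1.3168 - (-4)·-0.3882) / (6.3) = -0.5012
  x_3 = (-5 - (-2.1)·1.3168 - (-1.2)·-0.5012) / (6.3) = -0.4502

(1.3168, -0.5012, -0.4502)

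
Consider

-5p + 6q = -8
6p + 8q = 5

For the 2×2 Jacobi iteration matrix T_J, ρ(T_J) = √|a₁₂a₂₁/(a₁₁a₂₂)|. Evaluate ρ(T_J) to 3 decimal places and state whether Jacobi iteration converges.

a₁₂a₂₁/(a₁₁a₂₂) = (6)·(6) / ((-5)·(8)) = -0.900000
ρ = √|-0.900000| = √0.900000 = 0.949
ρ < 1, so Jacobi converges

0.949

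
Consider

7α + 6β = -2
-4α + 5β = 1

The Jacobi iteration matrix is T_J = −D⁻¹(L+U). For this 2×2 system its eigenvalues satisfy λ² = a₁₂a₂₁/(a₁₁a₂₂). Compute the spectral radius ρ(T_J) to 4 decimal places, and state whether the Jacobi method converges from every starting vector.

a₁₂a₂₁/(a₁₁a₂₂) = (6)·(-4) / ((7)·(5)) = -0.685714
ρ = √|-0.685714| = √0.685714 = 0.8281
ρ < 1, so Jacobi converges

0.8281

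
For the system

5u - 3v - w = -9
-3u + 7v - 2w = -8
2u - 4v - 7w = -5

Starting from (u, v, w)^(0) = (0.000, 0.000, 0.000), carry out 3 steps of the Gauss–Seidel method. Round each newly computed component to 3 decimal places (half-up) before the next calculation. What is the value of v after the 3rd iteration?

Iteration 1:
  u = (-9 - (-3)·0.000 - (-1)·0.000) / (5) = -1.800
  v = (-8 - (-3)·-1.800 - (-2)·0.000) / (7) = -1.914
  w = (-5 - (2)·-1.800 - (-4)·-1.914) / (-7) = 1.294
Iteration 2:
  u = (-9 - (-3)·-1.914 - (-1)·1.294) / (5) = -2.690
  v = (-8 - (-3)·-2.690 - (-2)·1.294) / (7) = -1.926
  w = (-5 - (2)·-2.690 - (-4)·-1.926) / (-7) = 1.046
Iteration 3:
  u = (-9 - (-3)·-1.926 - (-1)·1.046) / (5) = -2.746
  v = (-8 - (-3)·-2.746 - (-2)·1.046) / (7) = -2.021
  w = (-5 - (2)·-2.746 - (-4)·-2.021) / (-7) = 1.085

-2.021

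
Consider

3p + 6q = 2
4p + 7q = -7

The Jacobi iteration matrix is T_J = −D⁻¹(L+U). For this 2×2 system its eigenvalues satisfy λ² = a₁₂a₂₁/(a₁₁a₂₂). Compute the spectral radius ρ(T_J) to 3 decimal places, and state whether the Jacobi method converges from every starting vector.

1.069

a₁₂a₂₁/(a₁₁a₂₂) = (6)·(4) / ((3)·(7)) = 1.142857
ρ = √|1.142857| = √1.142857 = 1.069
ρ > 1, so Jacobi diverges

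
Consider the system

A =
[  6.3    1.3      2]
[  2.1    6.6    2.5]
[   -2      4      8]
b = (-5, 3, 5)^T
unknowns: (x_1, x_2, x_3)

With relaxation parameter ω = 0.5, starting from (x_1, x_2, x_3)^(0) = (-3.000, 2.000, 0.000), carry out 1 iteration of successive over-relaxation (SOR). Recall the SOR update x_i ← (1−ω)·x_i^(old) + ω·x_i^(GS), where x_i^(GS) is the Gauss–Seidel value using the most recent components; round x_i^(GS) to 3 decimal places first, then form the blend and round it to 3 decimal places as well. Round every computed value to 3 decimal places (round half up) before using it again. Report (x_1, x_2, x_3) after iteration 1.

(-2.103, 1.562, -0.341)

Iteration 1:
  x_1: GS value = (-5 - (1.3)·2.000 - (2)·0.000) / (6.3) = -1.206;  x_1 ← (1−ω)·-3.000 + ω·-1.206 = -2.103
  x_2: GS value = (3 - (2.1)·-2.103 - (2.5)·0.000) / (6.6) = 1.124;  x_2 ← (1−ω)·2.000 + ω·1.124 = 1.562
  x_3: GS value = (5 - (-2)·-2.103 - (4)·1.562) / (8) = -0.682;  x_3 ← (1−ω)·0.000 + ω·-0.682 = -0.341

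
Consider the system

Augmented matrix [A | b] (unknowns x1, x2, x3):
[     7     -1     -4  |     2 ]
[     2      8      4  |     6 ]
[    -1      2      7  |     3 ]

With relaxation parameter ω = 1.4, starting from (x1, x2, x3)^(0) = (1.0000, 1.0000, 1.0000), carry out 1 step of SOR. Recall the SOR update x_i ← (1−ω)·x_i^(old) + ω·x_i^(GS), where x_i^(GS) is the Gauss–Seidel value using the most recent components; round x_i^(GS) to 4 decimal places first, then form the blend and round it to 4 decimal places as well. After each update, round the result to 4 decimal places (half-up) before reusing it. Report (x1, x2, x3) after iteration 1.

(1.0000, -0.4000, 0.5600)

Iteration 1:
  x1: GS value = (2 - (-1)·1.0000 - (-4)·1.0000) / (7) = 1.0000;  x1 ← (1−ω)·1.0000 + ω·1.0000 = 1.0000
  x2: GS value = (6 - (2)·1.0000 - (4)·1.0000) / (8) = 0.0000;  x2 ← (1−ω)·1.0000 + ω·0.0000 = -0.4000
  x3: GS value = (3 - (-1)·1.0000 - (2)·-0.4000) / (7) = 0.6857;  x3 ← (1−ω)·1.0000 + ω·0.6857 = 0.5600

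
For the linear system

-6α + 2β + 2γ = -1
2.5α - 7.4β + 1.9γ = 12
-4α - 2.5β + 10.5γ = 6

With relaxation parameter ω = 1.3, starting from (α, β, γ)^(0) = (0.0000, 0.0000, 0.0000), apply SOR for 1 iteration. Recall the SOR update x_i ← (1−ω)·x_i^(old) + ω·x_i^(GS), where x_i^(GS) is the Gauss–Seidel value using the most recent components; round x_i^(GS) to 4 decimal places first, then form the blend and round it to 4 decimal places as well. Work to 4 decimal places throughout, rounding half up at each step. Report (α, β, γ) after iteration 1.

Iteration 1:
  α: GS value = (-1 - (2)·0.0000 - (2)·0.0000) / (-6) = 0.1667;  α ← (1−ω)·0.0000 + ω·0.1667 = 0.2167
  β: GS value = (12 - (2.5)·0.2167 - (1.9)·0.0000) / (-7.4) = -1.5484;  β ← (1−ω)·0.0000 + ω·-1.5484 = -2.0129
  γ: GS value = (6 - (-4)·0.2167 - (-2.5)·-2.0129) / (10.5) = 0.1747;  γ ← (1−ω)·0.0000 + ω·0.1747 = 0.2271

(0.2167, -2.0129, 0.2271)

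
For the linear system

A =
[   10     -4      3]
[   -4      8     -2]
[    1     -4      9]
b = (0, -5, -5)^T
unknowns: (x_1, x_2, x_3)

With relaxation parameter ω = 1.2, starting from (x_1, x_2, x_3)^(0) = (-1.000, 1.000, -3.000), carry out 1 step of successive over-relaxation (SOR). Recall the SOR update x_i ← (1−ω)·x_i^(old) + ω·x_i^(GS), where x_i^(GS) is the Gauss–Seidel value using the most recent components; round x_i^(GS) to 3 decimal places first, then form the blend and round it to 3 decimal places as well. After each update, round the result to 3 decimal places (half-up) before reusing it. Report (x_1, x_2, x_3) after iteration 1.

(1.760, -0.794, -0.725)

Iteration 1:
  x_1: GS value = (0 - (-4)·1.000 - (3)·-3.000) / (10) = 1.300;  x_1 ← (1−ω)·-1.000 + ω·1.300 = 1.760
  x_2: GS value = (-5 - (-4)·1.760 - (-2)·-3.000) / (8) = -0.495;  x_2 ← (1−ω)·1.000 + ω·-0.495 = -0.794
  x_3: GS value = (-5 - (1)·1.760 - (-4)·-0.794) / (9) = -1.104;  x_3 ← (1−ω)·-3.000 + ω·-1.104 = -0.725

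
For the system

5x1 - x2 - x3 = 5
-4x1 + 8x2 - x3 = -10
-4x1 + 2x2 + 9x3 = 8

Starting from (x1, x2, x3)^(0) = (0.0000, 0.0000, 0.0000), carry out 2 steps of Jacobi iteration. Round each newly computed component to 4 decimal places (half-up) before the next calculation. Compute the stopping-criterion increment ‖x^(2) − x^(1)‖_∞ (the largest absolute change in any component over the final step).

Iteration 1:
  x1 = (5 - (-1)·0.0000 - (-1)·0.0000) / (5) = 1.0000
  x2 = (-10 - (-4)·0.0000 - (-1)·0.0000) / (8) = -1.2500
  x3 = (8 - (-4)·0.0000 - (2)·0.0000) / (9) = 0.8889
Iteration 2:
  x1 = (5 - (-1)·-1.2500 - (-1)·0.8889) / (5) = 0.9278
  x2 = (-10 - (-4)·1.0000 - (-1)·0.8889) / (8) = -0.6389
  x3 = (8 - (-4)·1.0000 - (2)·-1.2500) / (9) = 1.6111
Change: (-0.0722, 0.6111, 0.7222) → max |·| = 0.7222

0.7222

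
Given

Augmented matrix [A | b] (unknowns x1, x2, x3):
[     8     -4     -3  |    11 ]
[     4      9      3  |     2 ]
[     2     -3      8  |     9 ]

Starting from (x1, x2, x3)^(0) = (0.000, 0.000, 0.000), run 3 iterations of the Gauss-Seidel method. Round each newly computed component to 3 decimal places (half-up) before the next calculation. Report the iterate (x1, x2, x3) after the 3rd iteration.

Iteration 1:
  x1 = (11 - (-4)·0.000 - (-3)·0.000) / (8) = 1.375
  x2 = (2 - (4)·1.375 - (3)·0.000) / (9) = -0.389
  x3 = (9 - (2)·1.375 - (-3)·-0.389) / (8) = 0.635
Iteration 2:
  x1 = (11 - (-4)·-0.389 - (-3)·0.635) / (8) = 1.419
  x2 = (2 - (4)·1.419 - (3)·0.635) / (9) = -0.620
  x3 = (9 - (2)·1.419 - (-3)·-0.620) / (8) = 0.538
Iteration 3:
  x1 = (11 - (-4)·-0.620 - (-3)·0.538) / (8) = 1.267
  x2 = (2 - (4)·1.267 - (3)·0.538) / (9) = -0.520
  x3 = (9 - (2)·1.267 - (-3)·-0.520) / (8) = 0.613

(1.267, -0.520, 0.613)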